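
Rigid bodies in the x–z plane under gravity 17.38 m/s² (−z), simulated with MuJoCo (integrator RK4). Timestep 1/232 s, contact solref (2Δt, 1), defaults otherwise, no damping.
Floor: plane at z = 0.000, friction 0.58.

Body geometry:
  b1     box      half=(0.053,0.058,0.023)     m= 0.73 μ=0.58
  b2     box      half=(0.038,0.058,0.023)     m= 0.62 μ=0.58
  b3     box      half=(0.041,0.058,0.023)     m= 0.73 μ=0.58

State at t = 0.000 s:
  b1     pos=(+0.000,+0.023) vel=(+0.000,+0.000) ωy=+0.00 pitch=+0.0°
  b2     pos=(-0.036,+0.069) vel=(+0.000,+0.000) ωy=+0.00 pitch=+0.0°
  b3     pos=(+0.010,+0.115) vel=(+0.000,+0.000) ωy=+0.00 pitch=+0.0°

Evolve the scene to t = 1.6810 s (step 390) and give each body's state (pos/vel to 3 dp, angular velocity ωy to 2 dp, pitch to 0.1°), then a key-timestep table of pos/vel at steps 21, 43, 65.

State at t = 1.6810 s:
  b1     pos=(+0.000,+0.023) vel=(+0.000,+0.000) ωy=+0.00 pitch=+0.0°
  b2     pos=(-0.036,+0.069) vel=(+0.000,+0.000) ωy=+0.00 pitch=+0.0°
  b3     pos=(+0.111,+0.023) vel=(+0.000,+0.000) ωy=+0.00 pitch=+180.0°

Key-timestep trajectory:
   step    t(s)  b1.x    b1.z    b1.vx   b1.vz   b2.x    b2.z    b2.vx   b2.vz   b3.x    b3.z    b3.vx   b3.vz 
     21  0.0905   +0.000  +0.023  +0.000  +0.000   -0.036  +0.069  -0.001  +0.000   +0.020  +0.108  +0.227  -0.247
     43  0.1853   +0.000  +0.023  +0.000  +0.000   -0.036  +0.069  +0.001  +0.000   +0.054  +0.086  +0.464  +0.005
     65  0.2802   +0.000  +0.023  +0.000  +0.000   -0.036  +0.069  +0.000  +0.000   +0.102  +0.042  +0.529  -1.183


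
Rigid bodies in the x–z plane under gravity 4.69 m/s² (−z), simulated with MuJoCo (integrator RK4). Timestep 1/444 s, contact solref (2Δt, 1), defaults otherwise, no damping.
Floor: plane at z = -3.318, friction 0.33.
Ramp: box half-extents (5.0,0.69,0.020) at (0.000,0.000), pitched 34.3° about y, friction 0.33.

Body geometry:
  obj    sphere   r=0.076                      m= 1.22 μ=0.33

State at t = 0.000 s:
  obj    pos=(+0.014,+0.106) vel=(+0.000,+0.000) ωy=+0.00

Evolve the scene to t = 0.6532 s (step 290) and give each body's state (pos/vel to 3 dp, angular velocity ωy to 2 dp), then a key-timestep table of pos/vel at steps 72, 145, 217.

State at t = 0.6532 s:
  obj    pos=(+0.347,-0.121) vel=(+1.019,-0.695) ωy=+16.22

Key-timestep trajectory:
   step    t(s)  obj.x    obj.z    obj.vx   obj.vz 
     72  0.1622   +0.035  +0.092  +0.253  -0.173
    145  0.3266   +0.098  +0.050  +0.509  -0.347
    217  0.4887   +0.201  -0.021  +0.762  -0.520


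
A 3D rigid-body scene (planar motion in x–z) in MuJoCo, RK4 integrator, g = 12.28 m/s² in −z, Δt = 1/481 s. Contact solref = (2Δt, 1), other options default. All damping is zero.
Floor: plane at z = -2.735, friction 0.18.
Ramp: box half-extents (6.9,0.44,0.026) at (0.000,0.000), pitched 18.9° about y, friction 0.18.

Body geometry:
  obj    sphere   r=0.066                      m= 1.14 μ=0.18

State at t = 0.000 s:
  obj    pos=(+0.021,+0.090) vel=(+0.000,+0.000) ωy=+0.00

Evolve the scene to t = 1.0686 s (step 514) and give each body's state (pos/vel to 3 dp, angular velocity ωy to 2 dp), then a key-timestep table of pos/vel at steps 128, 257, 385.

State at t = 1.0686 s:
  obj    pos=(+1.556,-0.435) vel=(+2.873,-0.983) ωy=+46.00

Key-timestep trajectory:
   step    t(s)  obj.x    obj.z    obj.vx   obj.vz 
    128  0.2661   +0.116  +0.057  +0.715  -0.245
    257  0.5343   +0.405  -0.041  +1.436  -0.492
    385  0.8004   +0.882  -0.205  +2.152  -0.737


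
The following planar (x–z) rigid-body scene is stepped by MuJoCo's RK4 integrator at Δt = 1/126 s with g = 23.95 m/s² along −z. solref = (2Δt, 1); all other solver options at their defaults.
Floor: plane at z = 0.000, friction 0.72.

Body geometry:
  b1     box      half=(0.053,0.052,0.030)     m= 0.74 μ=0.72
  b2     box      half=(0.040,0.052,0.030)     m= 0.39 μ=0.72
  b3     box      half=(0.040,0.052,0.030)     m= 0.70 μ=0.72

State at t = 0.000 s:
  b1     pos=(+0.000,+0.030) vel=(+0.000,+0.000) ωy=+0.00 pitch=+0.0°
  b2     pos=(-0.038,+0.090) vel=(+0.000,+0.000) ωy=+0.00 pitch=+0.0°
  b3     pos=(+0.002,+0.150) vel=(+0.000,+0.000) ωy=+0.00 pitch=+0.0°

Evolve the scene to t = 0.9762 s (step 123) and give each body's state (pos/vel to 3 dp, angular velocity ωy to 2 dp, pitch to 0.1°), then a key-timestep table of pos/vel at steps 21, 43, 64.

State at t = 0.9762 s:
  b1     pos=(+0.000,+0.030) vel=(+0.000,+0.000) ωy=+0.00 pitch=+0.0°
  b2     pos=(-0.039,+0.090) vel=(+0.000,+0.000) ωy=+0.00 pitch=-0.1°
  b3     pos=(+0.102,+0.030) vel=(+0.000,+0.000) ωy=+0.00 pitch=+180.0°

Key-timestep trajectory:
   step    t(s)  b1.x    b1.z    b1.vx   b1.vz   b2.x    b2.z    b2.vx   b2.vz   b3.x    b3.z    b3.vx   b3.vz 
     21  0.1667   +0.000  +0.030  -0.001  +0.000   -0.038  +0.090  -0.003  +0.001   +0.009  +0.148  +0.149  -0.035
     43  0.3413   +0.000  +0.030  +0.000  +0.001   -0.038  +0.090  -0.001  +0.000   +0.052  +0.100  +0.099  +0.063
     64  0.5079   +0.000  +0.030  +0.000  +0.001   -0.039  +0.090  -0.001  +0.000   +0.094  +0.070  +0.463  -1.071


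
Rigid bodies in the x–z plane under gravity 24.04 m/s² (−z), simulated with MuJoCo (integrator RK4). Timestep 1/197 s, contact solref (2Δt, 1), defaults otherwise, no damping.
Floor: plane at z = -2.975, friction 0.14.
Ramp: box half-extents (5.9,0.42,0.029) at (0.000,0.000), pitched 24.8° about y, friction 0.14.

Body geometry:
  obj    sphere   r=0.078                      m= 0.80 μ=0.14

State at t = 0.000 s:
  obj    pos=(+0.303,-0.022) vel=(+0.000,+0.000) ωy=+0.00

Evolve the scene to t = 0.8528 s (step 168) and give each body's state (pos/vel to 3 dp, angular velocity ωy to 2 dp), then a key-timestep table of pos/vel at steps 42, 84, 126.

State at t = 0.8528 s:
  obj    pos=(+2.681,-1.121) vel=(+5.577,-2.577) ωy=+78.72

Key-timestep trajectory:
   step    t(s)  obj.x    obj.z    obj.vx   obj.vz 
     42  0.2132   +0.452  -0.091  +1.395  -0.644
     84  0.4264   +0.898  -0.297  +2.789  -1.289
    126  0.6396   +1.641  -0.640  +4.183  -1.933


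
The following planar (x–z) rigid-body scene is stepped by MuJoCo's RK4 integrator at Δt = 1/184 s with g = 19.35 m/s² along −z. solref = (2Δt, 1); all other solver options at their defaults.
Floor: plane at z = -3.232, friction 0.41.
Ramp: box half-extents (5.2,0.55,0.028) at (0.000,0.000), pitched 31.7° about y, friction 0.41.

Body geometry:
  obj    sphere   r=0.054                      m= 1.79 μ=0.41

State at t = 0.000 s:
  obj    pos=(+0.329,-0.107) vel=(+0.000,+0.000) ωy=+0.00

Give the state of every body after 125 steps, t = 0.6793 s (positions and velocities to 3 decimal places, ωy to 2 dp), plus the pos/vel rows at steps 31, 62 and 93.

State at t = 0.6793 s:
  obj    pos=(+1.755,-0.988) vel=(+4.198,-2.593) ωy=+91.35

Key-timestep trajectory:
   step    t(s)  obj.x    obj.z    obj.vx   obj.vz 
     31  0.1685   +0.417  -0.161  +1.041  -0.643
     62  0.3370   +0.680  -0.324  +2.082  -1.286
     93  0.5054   +1.118  -0.594  +3.123  -1.929


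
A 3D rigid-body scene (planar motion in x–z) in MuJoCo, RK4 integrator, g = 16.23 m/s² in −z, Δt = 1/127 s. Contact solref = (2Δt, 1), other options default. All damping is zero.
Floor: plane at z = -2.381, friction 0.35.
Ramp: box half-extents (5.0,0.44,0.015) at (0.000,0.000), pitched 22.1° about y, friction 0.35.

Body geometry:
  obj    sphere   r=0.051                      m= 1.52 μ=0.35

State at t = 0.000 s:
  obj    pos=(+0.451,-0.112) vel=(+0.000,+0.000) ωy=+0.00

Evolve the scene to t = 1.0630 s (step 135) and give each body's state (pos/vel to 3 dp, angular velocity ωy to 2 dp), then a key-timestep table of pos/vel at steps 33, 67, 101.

State at t = 1.0630 s:
  obj    pos=(+2.734,-1.039) vel=(+4.295,-1.744) ωy=+90.89

Key-timestep trajectory:
   step    t(s)  obj.x    obj.z    obj.vx   obj.vz 
     33  0.2598   +0.588  -0.167  +1.050  -0.426
     67  0.5276   +1.013  -0.340  +2.132  -0.866
    101  0.7953   +1.729  -0.631  +3.214  -1.305


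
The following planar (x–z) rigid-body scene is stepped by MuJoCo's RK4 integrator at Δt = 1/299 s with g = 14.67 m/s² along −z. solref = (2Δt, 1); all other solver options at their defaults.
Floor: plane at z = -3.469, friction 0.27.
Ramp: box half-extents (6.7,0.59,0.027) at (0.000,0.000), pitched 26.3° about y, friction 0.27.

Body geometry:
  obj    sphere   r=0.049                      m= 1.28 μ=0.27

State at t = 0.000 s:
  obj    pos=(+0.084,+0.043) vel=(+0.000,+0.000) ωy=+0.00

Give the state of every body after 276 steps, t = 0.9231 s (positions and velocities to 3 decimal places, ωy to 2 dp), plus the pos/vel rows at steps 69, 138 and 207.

State at t = 0.9231 s:
  obj    pos=(+1.857,-0.833) vel=(+3.842,-1.899) ωy=+87.45

Key-timestep trajectory:
   step    t(s)  obj.x    obj.z    obj.vx   obj.vz 
     69  0.2308   +0.195  -0.012  +0.961  -0.475
    138  0.4615   +0.527  -0.176  +1.921  -0.949
    207  0.6923   +1.082  -0.450  +2.882  -1.424


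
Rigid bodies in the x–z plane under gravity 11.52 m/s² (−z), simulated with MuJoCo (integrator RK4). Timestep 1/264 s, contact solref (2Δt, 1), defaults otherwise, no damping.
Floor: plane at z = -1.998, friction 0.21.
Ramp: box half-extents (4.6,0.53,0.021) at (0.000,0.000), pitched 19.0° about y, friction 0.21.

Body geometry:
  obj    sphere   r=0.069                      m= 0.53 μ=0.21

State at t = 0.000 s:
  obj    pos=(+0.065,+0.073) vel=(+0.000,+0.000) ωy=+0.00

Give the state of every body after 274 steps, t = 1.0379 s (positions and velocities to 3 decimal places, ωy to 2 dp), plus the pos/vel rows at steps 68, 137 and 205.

State at t = 1.0379 s:
  obj    pos=(+1.429,-0.397) vel=(+2.629,-0.905) ωy=+40.29

Key-timestep trajectory:
   step    t(s)  obj.x    obj.z    obj.vx   obj.vz 
     68  0.2576   +0.149  +0.044  +0.653  -0.225
    137  0.5189   +0.406  -0.045  +1.315  -0.453
    205  0.7765   +0.829  -0.190  +1.967  -0.677


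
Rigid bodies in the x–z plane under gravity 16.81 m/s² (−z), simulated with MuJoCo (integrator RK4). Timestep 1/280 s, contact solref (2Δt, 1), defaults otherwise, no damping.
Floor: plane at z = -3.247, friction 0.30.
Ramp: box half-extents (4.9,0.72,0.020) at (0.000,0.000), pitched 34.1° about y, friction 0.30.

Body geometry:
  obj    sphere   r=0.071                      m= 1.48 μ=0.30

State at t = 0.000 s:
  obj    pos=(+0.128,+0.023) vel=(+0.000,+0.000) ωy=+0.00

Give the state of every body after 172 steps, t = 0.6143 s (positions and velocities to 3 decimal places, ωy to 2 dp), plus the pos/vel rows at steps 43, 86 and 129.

State at t = 0.6143 s:
  obj    pos=(+1.180,-0.689) vel=(+3.424,-2.319) ωy=+58.23

Key-timestep trajectory:
   step    t(s)  obj.x    obj.z    obj.vx   obj.vz 
     43  0.1536   +0.194  -0.021  +0.856  -0.580
     86  0.3071   +0.391  -0.155  +1.712  -1.159
    129  0.4607   +0.720  -0.377  +2.568  -1.739


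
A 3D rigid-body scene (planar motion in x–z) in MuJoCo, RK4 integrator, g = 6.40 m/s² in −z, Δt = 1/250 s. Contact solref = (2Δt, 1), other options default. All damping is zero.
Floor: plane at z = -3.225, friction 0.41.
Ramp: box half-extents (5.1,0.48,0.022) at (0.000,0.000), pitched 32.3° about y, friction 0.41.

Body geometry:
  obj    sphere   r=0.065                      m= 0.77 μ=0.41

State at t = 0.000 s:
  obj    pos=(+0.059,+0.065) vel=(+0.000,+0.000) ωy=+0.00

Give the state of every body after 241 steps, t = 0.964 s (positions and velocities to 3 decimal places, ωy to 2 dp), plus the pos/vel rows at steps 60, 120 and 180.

State at t = 0.964 s:
  obj    pos=(+1.019,-0.541) vel=(+1.990,-1.258) ωy=+36.22

Key-timestep trajectory:
   step    t(s)  obj.x    obj.z    obj.vx   obj.vz 
     60  0.2400   +0.119  +0.028  +0.496  -0.313
    120  0.4800   +0.297  -0.085  +0.991  -0.627
    180  0.7200   +0.595  -0.273  +1.487  -0.940


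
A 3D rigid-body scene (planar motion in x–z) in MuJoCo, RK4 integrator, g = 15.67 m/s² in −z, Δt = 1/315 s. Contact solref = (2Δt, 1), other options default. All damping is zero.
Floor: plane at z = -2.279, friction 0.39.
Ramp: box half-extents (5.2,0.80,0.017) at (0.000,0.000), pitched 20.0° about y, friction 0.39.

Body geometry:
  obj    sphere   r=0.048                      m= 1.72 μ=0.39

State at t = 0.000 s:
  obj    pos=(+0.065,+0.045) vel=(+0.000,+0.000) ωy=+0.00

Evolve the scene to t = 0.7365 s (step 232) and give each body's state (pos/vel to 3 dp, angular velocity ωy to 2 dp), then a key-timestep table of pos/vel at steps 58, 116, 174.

State at t = 0.7365 s:
  obj    pos=(+1.041,-0.310) vel=(+2.649,-0.964) ωy=+58.73

Key-timestep trajectory:
   step    t(s)  obj.x    obj.z    obj.vx   obj.vz 
     58  0.1841   +0.126  +0.023  +0.662  -0.241
    116  0.3683   +0.309  -0.043  +1.325  -0.482
    174  0.5524   +0.614  -0.154  +1.987  -0.723


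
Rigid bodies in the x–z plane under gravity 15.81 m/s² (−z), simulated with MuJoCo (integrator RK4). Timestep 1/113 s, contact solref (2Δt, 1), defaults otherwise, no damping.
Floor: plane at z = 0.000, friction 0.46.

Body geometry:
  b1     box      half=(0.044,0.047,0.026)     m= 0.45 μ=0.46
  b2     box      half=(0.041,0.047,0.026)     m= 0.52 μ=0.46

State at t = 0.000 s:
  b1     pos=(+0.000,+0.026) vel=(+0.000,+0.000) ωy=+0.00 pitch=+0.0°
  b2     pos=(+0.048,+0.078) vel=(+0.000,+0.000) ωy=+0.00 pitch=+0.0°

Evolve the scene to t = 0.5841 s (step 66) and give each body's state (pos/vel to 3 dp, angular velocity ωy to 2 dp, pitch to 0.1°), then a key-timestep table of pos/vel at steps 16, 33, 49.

State at t = 0.5841 s:
  b1     pos=(+0.000,+0.026) vel=(+0.000,+0.000) ωy=+0.00 pitch=+0.0°
  b2     pos=(+0.086,+0.040) vel=(+0.004,+0.013) ωy=+0.12 pitch=+89.3°

Key-timestep trajectory:
   step    t(s)  b1.x    b1.z    b1.vx   b1.vz   b2.x    b2.z    b2.vx   b2.vz 
     16  0.1416   +0.000  +0.026  -0.001  +0.000   +0.063  +0.070  +0.255  -0.239
     33  0.2920   +0.000  +0.026  +0.000  +0.000   +0.102  +0.047  +0.060  +0.024
     49  0.4336   +0.000  +0.026  +0.000  +0.000   +0.084  +0.040  -0.178  +0.026


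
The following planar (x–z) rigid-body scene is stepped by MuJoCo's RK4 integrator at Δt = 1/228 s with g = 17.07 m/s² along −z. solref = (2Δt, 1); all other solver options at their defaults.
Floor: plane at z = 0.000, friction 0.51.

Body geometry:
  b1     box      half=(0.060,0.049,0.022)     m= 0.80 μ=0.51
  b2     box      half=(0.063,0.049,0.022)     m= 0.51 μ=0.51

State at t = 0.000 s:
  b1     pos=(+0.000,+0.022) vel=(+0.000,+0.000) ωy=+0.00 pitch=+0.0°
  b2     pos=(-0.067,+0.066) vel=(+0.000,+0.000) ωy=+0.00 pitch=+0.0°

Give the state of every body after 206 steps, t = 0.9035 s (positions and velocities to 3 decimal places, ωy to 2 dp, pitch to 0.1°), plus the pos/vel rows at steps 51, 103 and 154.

State at t = 0.9035 s:
  b1     pos=(+0.000,+0.022) vel=(+0.000,+0.000) ωy=+0.00 pitch=+0.0°
  b2     pos=(-0.079,+0.056) vel=(-0.001,-0.001) ωy=+0.02 pitch=-38.4°

Key-timestep trajectory:
   step    t(s)  b1.x    b1.z    b1.vx   b1.vz   b2.x    b2.z    b2.vx   b2.vz 
     51  0.2237   +0.000  +0.022  +0.000  +0.000   -0.079  +0.057  -0.050  -0.026
    103  0.4518   +0.000  +0.022  +0.000  +0.000   -0.079  +0.057  -0.001  -0.001
    154  0.6754   +0.000  +0.022  +0.000  +0.000   -0.079  +0.057  -0.001  -0.001


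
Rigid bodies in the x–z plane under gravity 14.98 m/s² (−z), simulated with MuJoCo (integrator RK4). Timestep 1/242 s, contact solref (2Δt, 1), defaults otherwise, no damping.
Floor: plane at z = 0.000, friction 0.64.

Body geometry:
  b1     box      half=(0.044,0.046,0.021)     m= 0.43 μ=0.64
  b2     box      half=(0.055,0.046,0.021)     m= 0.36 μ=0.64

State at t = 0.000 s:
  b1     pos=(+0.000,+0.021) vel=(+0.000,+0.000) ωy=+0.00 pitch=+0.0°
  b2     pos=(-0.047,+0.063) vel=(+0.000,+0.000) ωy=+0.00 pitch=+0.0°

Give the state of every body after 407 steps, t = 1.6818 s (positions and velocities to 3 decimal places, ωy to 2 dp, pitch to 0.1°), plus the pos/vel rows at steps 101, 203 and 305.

State at t = 1.6818 s:
  b1     pos=(+0.001,+0.021) vel=(+0.000,+0.000) ωy=+0.00 pitch=+0.0°
  b2     pos=(-0.062,+0.054) vel=(+0.000,+0.000) ωy=+0.02 pitch=-44.7°

Key-timestep trajectory:
   step    t(s)  b1.x    b1.z    b1.vx   b1.vz   b2.x    b2.z    b2.vx   b2.vz 
    101  0.4174   +0.000  +0.021  +0.001  +0.000   -0.061  +0.054  +0.000  +0.002
    203  0.8388   +0.000  +0.021  +0.000  +0.000   -0.061  +0.054  +0.000  +0.000
    305  1.2603   +0.000  +0.021  +0.000  +0.000   -0.061  +0.054  +0.000  +0.000


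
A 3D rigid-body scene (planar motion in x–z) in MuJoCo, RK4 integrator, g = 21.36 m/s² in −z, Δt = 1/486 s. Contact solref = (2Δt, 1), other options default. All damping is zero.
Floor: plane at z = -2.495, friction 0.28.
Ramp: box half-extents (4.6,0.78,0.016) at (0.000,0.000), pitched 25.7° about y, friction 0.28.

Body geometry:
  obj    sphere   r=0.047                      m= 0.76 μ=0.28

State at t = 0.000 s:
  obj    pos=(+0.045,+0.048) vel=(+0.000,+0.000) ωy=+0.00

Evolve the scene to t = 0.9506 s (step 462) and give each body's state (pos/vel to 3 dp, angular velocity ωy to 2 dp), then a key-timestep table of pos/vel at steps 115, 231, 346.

State at t = 0.9506 s:
  obj    pos=(+2.739,-1.248) vel=(+5.668,-2.728) ωy=+133.81

Key-timestep trajectory:
   step    t(s)  obj.x    obj.z    obj.vx   obj.vz 
    115  0.2366   +0.212  -0.032  +1.411  -0.679
    231  0.4753   +0.719  -0.276  +2.834  -1.364
    346  0.7119   +1.556  -0.679  +4.245  -2.043


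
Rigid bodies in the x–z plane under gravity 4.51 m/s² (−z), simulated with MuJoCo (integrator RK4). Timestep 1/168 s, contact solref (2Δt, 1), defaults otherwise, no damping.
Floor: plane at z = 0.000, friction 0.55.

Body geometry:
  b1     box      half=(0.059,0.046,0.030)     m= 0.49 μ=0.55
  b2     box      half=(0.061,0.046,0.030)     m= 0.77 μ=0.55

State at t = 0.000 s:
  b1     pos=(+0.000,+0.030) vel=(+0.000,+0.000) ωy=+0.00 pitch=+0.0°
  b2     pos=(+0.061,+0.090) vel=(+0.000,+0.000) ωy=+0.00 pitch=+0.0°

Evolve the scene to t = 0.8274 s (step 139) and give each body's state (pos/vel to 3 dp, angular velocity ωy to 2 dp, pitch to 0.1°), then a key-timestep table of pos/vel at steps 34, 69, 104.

State at t = 0.8274 s:
  b1     pos=(+0.000,+0.030) vel=(+0.000,+0.000) ωy=+0.00 pitch=+0.0°
  b2     pos=(+0.142,+0.067) vel=(+0.045,+0.006) ωy=+0.67 pitch=+109.1°

Key-timestep trajectory:
   step    t(s)  b1.x    b1.z    b1.vx   b1.vz   b2.x    b2.z    b2.vx   b2.vz 
     34  0.2024   +0.000  +0.030  +0.000  +0.000   +0.064  +0.090  +0.032  -0.005
     69  0.4107   +0.000  +0.030  +0.000  +0.000   +0.079  +0.083  +0.121  -0.110
    104  0.6190   +0.000  +0.030  +0.000  +0.000   +0.119  +0.062  +0.263  -0.122


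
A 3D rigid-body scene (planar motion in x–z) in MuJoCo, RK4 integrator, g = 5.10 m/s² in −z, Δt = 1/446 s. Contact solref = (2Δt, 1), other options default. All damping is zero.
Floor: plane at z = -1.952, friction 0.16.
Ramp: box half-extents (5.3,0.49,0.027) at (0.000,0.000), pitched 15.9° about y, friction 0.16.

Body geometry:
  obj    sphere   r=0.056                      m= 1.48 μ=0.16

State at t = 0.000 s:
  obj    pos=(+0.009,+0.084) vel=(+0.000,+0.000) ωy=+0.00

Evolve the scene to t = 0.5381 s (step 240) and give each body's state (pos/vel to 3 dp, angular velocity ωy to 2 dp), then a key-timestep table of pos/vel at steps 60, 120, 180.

State at t = 0.5381 s:
  obj    pos=(+0.148,+0.044) vel=(+0.517,-0.147) ωy=+9.59

Key-timestep trajectory:
   step    t(s)  obj.x    obj.z    obj.vx   obj.vz 
     60  0.1345   +0.018  +0.081  +0.129  -0.037
    120  0.2691   +0.044  +0.074  +0.258  -0.074
    180  0.4036   +0.087  +0.061  +0.387  -0.110


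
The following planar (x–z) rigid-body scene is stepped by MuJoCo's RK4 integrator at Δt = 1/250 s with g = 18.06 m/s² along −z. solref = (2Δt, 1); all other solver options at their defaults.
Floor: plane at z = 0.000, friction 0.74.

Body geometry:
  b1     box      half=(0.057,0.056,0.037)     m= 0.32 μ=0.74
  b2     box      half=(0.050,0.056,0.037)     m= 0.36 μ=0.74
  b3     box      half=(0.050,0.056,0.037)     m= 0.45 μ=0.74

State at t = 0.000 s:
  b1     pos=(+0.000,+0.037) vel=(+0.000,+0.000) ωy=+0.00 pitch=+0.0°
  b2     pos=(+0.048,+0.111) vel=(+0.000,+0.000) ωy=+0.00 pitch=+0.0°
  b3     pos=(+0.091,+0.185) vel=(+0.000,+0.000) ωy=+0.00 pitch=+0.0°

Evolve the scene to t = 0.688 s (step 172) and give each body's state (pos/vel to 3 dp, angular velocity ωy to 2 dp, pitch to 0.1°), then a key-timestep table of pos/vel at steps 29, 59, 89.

State at t = 0.688 s:
  b1     pos=(+0.000,+0.037) vel=(+0.000,+0.000) ωy=+0.00 pitch=+0.0°
  b2     pos=(+0.100,+0.050) vel=(+0.000,+0.000) ωy=+0.00 pitch=+90.0°
  b3     pos=(+0.299,+0.037) vel=(+0.000,+0.000) ωy=+0.00 pitch=+180.0°

Key-timestep trajectory:
   step    t(s)  b1.x    b1.z    b1.vx   b1.vz   b2.x    b2.z    b2.vx   b2.vz   b3.x    b3.z    b3.vx   b3.vz 
     29  0.1160   +0.000  +0.037  -0.002  +0.000   +0.056  +0.112  +0.171  +0.004   +0.115  +0.174  +0.461  -0.268
     59  0.2360   +0.000  +0.037  +0.000  +0.000   +0.095  +0.081  +0.412  -0.937   +0.192  +0.056  +0.757  -1.644
     89  0.3560   +0.000  +0.037  +0.000  +0.000   +0.100  +0.050  -0.019  +0.006   +0.271  +0.057  +0.624  -0.243


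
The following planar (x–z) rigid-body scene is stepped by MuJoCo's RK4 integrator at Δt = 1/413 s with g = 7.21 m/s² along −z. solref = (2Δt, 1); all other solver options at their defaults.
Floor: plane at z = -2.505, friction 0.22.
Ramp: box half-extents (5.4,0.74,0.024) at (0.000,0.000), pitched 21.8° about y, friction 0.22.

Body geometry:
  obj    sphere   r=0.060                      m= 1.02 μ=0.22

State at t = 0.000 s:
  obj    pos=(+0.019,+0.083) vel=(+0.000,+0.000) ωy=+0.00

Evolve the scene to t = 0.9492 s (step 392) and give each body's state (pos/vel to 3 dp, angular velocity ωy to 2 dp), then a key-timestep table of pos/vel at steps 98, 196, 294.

State at t = 0.9492 s:
  obj    pos=(+0.819,-0.237) vel=(+1.686,-0.674) ωy=+30.25

Key-timestep trajectory:
   step    t(s)  obj.x    obj.z    obj.vx   obj.vz 
     98  0.2373   +0.069  +0.063  +0.421  -0.169
    196  0.4746   +0.219  +0.003  +0.843  -0.337
    294  0.7119   +0.469  -0.097  +1.264  -0.506


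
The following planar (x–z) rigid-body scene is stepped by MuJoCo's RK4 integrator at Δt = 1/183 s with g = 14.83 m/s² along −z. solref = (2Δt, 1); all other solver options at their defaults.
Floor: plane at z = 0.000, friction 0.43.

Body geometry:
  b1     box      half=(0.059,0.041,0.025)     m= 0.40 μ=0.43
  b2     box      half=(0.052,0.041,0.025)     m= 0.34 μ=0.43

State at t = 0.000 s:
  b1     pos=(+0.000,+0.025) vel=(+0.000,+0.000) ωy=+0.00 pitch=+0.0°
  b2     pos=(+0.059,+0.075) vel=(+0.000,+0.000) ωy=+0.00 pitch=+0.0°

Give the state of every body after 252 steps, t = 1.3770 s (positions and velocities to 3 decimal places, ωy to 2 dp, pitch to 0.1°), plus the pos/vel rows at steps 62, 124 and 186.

State at t = 1.3770 s:
  b1     pos=(+0.000,+0.025) vel=(+0.000,+0.000) ωy=+0.00 pitch=+0.0°
  b2     pos=(+0.112,+0.052) vel=(+0.000,+0.000) ωy=+0.00 pitch=+90.0°

Key-timestep trajectory:
   step    t(s)  b1.x    b1.z    b1.vx   b1.vz   b2.x    b2.z    b2.vx   b2.vz 
     62  0.3388   +0.000  +0.025  +0.000  +0.000   +0.062  +0.075  +0.047  -0.006
    124  0.6776   +0.000  +0.025  +0.000  +0.000   +0.130  +0.057  +0.070  +0.011
    186  1.0164   +0.000  +0.025  +0.000  +0.000   +0.103  +0.055  -0.017  +0.008


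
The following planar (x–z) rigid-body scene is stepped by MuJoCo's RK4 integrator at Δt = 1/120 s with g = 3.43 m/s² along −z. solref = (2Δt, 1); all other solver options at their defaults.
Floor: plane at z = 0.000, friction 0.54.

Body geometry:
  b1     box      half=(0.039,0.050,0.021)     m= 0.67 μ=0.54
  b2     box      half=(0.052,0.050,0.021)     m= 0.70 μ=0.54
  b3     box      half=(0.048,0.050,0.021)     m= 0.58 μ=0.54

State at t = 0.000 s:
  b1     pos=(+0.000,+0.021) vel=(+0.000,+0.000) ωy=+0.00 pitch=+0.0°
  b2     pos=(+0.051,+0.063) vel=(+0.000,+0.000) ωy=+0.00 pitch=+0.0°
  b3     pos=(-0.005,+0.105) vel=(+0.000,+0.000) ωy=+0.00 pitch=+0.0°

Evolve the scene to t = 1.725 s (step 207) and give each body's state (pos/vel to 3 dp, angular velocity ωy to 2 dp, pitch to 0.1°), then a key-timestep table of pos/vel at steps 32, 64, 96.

State at t = 1.725 s:
  b1     pos=(+0.000,+0.021) vel=(+0.000,+0.000) ωy=+0.00 pitch=+0.0°
  b2     pos=(+0.061,+0.050) vel=(+0.000,+0.000) ωy=-0.01 pitch=+41.4°
  b3     pos=(-0.115,+0.021) vel=(+0.000,+0.000) ωy=+0.00 pitch=+180.0°

Key-timestep trajectory:
   step    t(s)  b1.x    b1.z    b1.vx   b1.vz   b2.x    b2.z    b2.vx   b2.vz   b3.x    b3.z    b3.vx   b3.vz 
     32  0.2667   +0.000  +0.021  +0.000  +0.000   +0.051  +0.063  -0.001  +0.001   -0.014  +0.101  -0.082  -0.062
     64  0.5333   +0.000  +0.021  +0.000  +0.000   +0.062  +0.051  +0.085  -0.173   -0.037  +0.094  -0.083  -0.011
     96  0.8000   +0.000  +0.021  +0.000  +0.001   +0.061  +0.050  +0.003  +0.003   -0.077  +0.075  -0.220  -0.249


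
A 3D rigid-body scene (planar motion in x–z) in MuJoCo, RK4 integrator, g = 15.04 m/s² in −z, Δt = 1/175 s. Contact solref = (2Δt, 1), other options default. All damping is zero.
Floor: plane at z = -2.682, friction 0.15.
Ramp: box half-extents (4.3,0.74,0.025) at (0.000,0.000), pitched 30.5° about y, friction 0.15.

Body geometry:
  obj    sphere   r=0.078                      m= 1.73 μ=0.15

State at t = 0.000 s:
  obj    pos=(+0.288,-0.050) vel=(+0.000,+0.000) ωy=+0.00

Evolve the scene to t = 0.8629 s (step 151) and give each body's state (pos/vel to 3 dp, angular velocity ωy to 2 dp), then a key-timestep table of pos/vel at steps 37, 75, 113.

State at t = 0.8629 s:
  obj    pos=(+2.113,-1.125) vel=(+4.223,-2.508) ωy=+53.65

Key-timestep trajectory:
   step    t(s)  obj.x    obj.z    obj.vx   obj.vz 
     37  0.2114   +0.398  -0.115  +1.029  -0.629
     75  0.4286   +0.738  -0.315  +2.094  -1.255
    113  0.6457   +1.310  -0.652  +3.158  -1.884


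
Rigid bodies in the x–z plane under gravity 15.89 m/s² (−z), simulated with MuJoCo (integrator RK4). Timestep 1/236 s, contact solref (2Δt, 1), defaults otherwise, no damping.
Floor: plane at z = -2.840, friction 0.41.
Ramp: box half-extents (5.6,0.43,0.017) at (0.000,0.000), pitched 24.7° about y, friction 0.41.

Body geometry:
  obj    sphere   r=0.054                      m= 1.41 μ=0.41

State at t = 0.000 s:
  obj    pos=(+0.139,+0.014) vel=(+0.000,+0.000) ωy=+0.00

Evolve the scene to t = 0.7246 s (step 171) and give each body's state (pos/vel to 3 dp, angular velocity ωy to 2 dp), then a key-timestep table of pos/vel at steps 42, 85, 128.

State at t = 0.7246 s:
  obj    pos=(+1.270,-0.506) vel=(+3.122,-1.436) ωy=+63.63

Key-timestep trajectory:
   step    t(s)  obj.x    obj.z    obj.vx   obj.vz 
     42  0.1780   +0.207  -0.017  +0.767  -0.353
     85  0.3602   +0.419  -0.114  +1.552  -0.714
    128  0.5424   +0.773  -0.277  +2.337  -1.075


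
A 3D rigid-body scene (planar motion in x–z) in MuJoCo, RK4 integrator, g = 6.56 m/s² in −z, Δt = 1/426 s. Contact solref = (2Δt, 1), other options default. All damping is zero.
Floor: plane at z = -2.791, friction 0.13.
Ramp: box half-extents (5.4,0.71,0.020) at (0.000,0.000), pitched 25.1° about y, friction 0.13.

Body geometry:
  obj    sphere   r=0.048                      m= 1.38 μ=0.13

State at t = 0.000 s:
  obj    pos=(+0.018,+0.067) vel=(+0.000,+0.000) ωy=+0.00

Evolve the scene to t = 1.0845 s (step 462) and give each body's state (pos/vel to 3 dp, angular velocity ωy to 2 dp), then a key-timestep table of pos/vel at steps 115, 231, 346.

State at t = 1.0845 s:
  obj    pos=(+1.089,-0.435) vel=(+1.974,-0.929) ωy=+43.55

Key-timestep trajectory:
   step    t(s)  obj.x    obj.z    obj.vx   obj.vz 
    115  0.2700   +0.084  +0.036  +0.492  -0.230
    231  0.5423   +0.286  -0.059  +0.987  -0.465
    346  0.8122   +0.619  -0.215  +1.478  -0.697


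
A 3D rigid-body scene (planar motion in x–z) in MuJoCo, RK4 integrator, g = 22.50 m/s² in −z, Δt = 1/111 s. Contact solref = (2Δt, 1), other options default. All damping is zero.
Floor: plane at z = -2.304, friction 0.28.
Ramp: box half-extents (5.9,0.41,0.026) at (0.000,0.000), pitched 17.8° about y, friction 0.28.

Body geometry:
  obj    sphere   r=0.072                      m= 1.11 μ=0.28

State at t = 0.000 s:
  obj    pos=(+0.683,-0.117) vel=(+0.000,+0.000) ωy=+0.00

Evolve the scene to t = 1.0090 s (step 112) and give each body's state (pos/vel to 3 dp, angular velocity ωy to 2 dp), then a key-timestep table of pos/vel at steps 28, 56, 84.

State at t = 1.0090 s:
  obj    pos=(+3.064,-0.881) vel=(+4.720,-1.515) ωy=+68.83

Key-timestep trajectory:
   step    t(s)  obj.x    obj.z    obj.vx   obj.vz 
     28  0.2523   +0.832  -0.164  +1.180  -0.379
     56  0.5045   +1.279  -0.308  +2.360  -0.758
     84  0.7568   +2.023  -0.547  +3.540  -1.137


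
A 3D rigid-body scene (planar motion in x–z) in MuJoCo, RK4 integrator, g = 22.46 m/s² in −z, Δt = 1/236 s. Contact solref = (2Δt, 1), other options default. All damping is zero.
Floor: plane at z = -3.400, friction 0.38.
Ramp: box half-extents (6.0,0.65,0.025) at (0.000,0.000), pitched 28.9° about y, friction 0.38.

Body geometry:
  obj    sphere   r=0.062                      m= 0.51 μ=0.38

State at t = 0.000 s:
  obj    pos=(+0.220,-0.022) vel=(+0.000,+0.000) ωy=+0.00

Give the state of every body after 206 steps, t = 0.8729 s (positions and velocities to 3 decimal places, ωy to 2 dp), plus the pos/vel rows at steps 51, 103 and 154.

State at t = 0.8729 s:
  obj    pos=(+2.806,-1.450) vel=(+5.925,-3.271) ωy=+109.14

Key-timestep trajectory:
   step    t(s)  obj.x    obj.z    obj.vx   obj.vz 
     51  0.2161   +0.379  -0.110  +1.467  -0.810
    103  0.4364   +0.867  -0.379  +2.963  -1.635
    154  0.6525   +1.665  -0.820  +4.429  -2.445


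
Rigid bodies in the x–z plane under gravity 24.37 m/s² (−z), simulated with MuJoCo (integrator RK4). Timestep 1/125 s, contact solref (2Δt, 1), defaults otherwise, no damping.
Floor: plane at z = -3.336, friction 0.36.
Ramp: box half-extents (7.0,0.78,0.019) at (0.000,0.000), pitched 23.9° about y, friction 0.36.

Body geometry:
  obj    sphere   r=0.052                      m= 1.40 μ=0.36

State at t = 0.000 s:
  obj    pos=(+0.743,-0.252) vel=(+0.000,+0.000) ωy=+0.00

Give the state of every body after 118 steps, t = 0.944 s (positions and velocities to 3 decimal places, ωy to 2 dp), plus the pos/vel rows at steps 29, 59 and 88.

State at t = 0.944 s:
  obj    pos=(+3.616,-1.525) vel=(+6.086,-2.697) ωy=+128.01

Key-timestep trajectory:
   step    t(s)  obj.x    obj.z    obj.vx   obj.vz 
     29  0.2320   +0.917  -0.329  +1.496  -0.663
     59  0.4720   +1.461  -0.570  +3.043  -1.348
     88  0.7040   +2.341  -0.960  +4.538  -2.011


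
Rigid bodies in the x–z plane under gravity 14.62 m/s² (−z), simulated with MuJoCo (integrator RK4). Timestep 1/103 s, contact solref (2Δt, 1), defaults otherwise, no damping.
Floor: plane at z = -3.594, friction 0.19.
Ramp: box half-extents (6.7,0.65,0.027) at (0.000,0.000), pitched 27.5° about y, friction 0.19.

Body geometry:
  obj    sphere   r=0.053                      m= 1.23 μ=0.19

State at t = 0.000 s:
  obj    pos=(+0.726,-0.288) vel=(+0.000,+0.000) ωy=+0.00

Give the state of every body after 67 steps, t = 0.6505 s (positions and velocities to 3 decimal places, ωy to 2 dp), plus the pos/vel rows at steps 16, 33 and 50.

State at t = 0.6505 s:
  obj    pos=(+1.631,-0.759) vel=(+2.783,-1.449) ωy=+59.13

Key-timestep trajectory:
   step    t(s)  obj.x    obj.z    obj.vx   obj.vz 
     16  0.1553   +0.778  -0.315  +0.665  -0.346
     33  0.3204   +0.946  -0.402  +1.371  -0.714
     50  0.4854   +1.230  -0.550  +2.077  -1.081


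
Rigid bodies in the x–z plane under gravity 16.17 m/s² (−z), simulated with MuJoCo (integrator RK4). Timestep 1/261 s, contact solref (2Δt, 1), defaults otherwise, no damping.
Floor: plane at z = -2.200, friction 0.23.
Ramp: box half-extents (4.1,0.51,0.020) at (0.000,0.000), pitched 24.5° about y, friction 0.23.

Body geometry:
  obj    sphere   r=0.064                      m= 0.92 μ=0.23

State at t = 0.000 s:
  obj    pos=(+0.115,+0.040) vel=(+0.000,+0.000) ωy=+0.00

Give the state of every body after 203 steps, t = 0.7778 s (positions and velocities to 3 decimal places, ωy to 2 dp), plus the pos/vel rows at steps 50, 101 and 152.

State at t = 0.7778 s:
  obj    pos=(+1.433,-0.561) vel=(+3.390,-1.545) ωy=+58.20

Key-timestep trajectory:
   step    t(s)  obj.x    obj.z    obj.vx   obj.vz 
     50  0.1916   +0.195  +0.003  +0.835  -0.381
    101  0.3870   +0.441  -0.109  +1.687  -0.769
    152  0.5824   +0.854  -0.297  +2.538  -1.157


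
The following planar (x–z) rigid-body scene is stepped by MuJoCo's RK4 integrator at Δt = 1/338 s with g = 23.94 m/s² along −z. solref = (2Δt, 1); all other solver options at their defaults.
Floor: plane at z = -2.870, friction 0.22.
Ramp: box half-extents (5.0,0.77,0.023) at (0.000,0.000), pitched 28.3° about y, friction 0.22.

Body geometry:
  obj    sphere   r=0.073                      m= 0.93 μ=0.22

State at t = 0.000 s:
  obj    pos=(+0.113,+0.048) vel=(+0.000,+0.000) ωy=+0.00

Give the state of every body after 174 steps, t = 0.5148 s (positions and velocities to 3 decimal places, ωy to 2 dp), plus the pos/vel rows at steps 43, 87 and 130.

State at t = 0.5148 s:
  obj    pos=(+1.059,-0.461) vel=(+3.675,-1.979) ωy=+57.15

Key-timestep trajectory:
   step    t(s)  obj.x    obj.z    obj.vx   obj.vz 
     43  0.1272   +0.171  +0.017  +0.908  -0.489
     87  0.2574   +0.350  -0.079  +1.838  -0.989
    130  0.3846   +0.641  -0.236  +2.746  -1.478


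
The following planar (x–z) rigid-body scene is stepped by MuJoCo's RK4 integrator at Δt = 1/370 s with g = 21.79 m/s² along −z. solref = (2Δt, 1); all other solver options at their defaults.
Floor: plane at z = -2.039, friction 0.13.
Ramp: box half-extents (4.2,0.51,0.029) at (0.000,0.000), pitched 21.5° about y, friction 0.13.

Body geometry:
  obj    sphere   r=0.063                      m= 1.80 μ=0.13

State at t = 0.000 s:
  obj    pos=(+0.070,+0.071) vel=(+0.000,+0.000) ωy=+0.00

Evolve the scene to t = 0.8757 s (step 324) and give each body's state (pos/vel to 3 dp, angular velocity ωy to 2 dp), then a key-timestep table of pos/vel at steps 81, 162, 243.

State at t = 0.8757 s:
  obj    pos=(+2.105,-0.730) vel=(+4.648,-1.831) ωy=+79.27

Key-timestep trajectory:
   step    t(s)  obj.x    obj.z    obj.vx   obj.vz 
     81  0.2189   +0.197  +0.021  +1.162  -0.458
    162  0.4378   +0.579  -0.129  +2.324  -0.915
    243  0.6568   +1.215  -0.380  +3.486  -1.373


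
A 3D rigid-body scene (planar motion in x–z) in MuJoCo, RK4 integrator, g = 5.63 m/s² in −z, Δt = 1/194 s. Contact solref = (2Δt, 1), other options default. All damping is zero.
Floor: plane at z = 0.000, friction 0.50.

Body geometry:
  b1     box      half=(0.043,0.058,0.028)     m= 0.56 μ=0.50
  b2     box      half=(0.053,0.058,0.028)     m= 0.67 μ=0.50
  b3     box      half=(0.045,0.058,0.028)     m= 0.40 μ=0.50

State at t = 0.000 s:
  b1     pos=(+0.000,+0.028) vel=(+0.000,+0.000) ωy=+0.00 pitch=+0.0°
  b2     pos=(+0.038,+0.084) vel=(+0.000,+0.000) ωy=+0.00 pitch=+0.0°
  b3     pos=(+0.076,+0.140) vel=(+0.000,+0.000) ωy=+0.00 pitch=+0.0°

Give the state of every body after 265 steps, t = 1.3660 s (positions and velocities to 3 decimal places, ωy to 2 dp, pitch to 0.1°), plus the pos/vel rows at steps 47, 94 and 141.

State at t = 1.3660 s:
  b1     pos=(+0.000,+0.028) vel=(+0.000,+0.000) ωy=+0.00 pitch=+0.0°
  b2     pos=(+0.152,+0.055) vel=(+0.000,+0.000) ωy=+0.00 pitch=+141.6°
  b3     pos=(+0.243,+0.028) vel=(+0.000,+0.000) ωy=+0.00 pitch=+180.0°

Key-timestep trajectory:
   step    t(s)  b1.x    b1.z    b1.vx   b1.vz   b2.x    b2.z    b2.vx   b2.vz   b3.x    b3.z    b3.vx   b3.vz 
     47  0.2423   +0.000  +0.028  +0.000  +0.000   +0.050  +0.083  +0.125  -0.031   +0.109  +0.118  +0.286  -0.294
     94  0.4845   +0.000  +0.028  +0.000  +0.000   +0.102  +0.058  +0.171  +0.046   +0.181  +0.051  +0.165  +0.051
    141  0.7268   +0.000  +0.028  +0.000  +0.000   +0.135  +0.057  +0.169  -0.026   +0.214  +0.050  +0.184  -0.068


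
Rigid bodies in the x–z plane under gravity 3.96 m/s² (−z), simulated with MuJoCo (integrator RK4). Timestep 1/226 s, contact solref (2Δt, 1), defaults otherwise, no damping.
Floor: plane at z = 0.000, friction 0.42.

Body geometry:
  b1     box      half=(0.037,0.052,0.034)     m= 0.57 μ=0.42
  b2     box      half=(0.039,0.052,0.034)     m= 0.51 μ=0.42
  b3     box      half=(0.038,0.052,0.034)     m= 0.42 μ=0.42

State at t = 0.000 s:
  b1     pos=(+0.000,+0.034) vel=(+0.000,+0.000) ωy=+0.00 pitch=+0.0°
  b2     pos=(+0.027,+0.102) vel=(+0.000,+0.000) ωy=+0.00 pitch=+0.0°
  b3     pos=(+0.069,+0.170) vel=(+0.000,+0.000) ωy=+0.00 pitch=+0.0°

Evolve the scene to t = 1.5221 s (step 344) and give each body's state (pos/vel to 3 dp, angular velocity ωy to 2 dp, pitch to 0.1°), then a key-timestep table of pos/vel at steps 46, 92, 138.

State at t = 1.5221 s:
  b1     pos=(+0.000,+0.034) vel=(+0.000,+0.000) ωy=+0.00 pitch=+0.0°
  b2     pos=(+0.083,+0.039) vel=(+0.000,+0.000) ωy=+0.00 pitch=+90.0°
  b3     pos=(+0.224,+0.038) vel=(+0.000,+0.000) ωy=+0.00 pitch=+90.0°

Key-timestep trajectory:
   step    t(s)  b1.x    b1.z    b1.vx   b1.vz   b2.x    b2.z    b2.vx   b2.vz   b3.x    b3.z    b3.vx   b3.vz 
     46  0.2035   +0.000  +0.034  +0.000  +0.000   +0.031  +0.103  +0.048  +0.008   +0.082  +0.165  +0.136  -0.062
     92  0.4071   +0.000  +0.034  +0.000  +0.000   +0.052  +0.100  +0.165  -0.081   +0.129  +0.124  +0.297  -0.459
    138  0.6106   +0.000  +0.034  +0.000  +0.000   +0.084  +0.039  -0.043  +0.060   +0.195  +0.044  +0.290  +0.004


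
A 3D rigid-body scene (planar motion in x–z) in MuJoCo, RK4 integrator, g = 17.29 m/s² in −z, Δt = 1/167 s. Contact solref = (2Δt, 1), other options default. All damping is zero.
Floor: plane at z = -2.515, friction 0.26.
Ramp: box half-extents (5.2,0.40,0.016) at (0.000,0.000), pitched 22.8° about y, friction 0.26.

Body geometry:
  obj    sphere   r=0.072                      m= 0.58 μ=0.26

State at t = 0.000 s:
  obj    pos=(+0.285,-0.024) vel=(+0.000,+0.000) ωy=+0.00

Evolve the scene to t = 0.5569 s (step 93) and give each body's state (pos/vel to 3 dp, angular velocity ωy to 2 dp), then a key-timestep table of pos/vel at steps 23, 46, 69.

State at t = 0.5569 s:
  obj    pos=(+0.969,-0.312) vel=(+2.457,-1.033) ωy=+37.00

Key-timestep trajectory:
   step    t(s)  obj.x    obj.z    obj.vx   obj.vz 
     23  0.1377   +0.327  -0.042  +0.608  -0.255
     46  0.2754   +0.452  -0.095  +1.215  -0.511
     69  0.4132   +0.662  -0.183  +1.823  -0.766


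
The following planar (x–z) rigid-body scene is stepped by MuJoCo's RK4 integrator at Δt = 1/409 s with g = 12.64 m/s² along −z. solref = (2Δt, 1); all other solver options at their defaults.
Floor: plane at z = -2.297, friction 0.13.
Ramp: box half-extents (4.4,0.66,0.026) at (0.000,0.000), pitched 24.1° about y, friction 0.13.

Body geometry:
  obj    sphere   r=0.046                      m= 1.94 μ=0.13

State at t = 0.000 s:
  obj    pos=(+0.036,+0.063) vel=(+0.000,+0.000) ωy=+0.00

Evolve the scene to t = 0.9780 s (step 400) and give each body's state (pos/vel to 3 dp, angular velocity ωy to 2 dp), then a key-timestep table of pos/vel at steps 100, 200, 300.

State at t = 0.9780 s:
  obj    pos=(+1.646,-0.657) vel=(+3.291,-1.472) ωy=+78.37

Key-timestep trajectory:
   step    t(s)  obj.x    obj.z    obj.vx   obj.vz 
    100  0.2445   +0.137  +0.018  +0.823  -0.368
    200  0.4890   +0.438  -0.117  +1.646  -0.736
    300  0.7335   +0.941  -0.342  +2.469  -1.104


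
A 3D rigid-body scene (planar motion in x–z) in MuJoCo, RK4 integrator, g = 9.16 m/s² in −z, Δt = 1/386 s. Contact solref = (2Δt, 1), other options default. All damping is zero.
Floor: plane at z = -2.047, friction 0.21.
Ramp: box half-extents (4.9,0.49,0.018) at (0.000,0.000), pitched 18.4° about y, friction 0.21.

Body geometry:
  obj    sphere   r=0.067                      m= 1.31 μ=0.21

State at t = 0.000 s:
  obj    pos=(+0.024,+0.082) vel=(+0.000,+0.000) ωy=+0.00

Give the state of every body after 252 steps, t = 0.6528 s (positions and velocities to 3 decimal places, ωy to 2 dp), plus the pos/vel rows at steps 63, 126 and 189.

State at t = 0.6528 s:
  obj    pos=(+0.442,-0.057) vel=(+1.279,-0.426) ωy=+20.12

Key-timestep trajectory:
   step    t(s)  obj.x    obj.z    obj.vx   obj.vz 
     63  0.1632   +0.050  +0.073  +0.320  -0.106
    126  0.3264   +0.128  +0.047  +0.640  -0.213
    189  0.4896   +0.259  +0.003  +0.960  -0.319
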